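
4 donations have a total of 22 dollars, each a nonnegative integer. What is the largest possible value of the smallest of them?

5

If every one of the 4 were at least 6, the total would be at least 4 × 6 = 24 > 22.
Equality holds with 2 values of 5 and 2 values of 6.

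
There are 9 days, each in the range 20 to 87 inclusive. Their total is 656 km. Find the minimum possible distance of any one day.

20

Minimizing one value means maximizing the remaining 8.
The other 8 can take up 8 × 87 = 696 ≥ 656 − 20, so one day can sit at its floor of 20.
Achievable: one at 20 and the other 8 totalling 636, which fits since 8 × 20 ≤ 636 ≤ 8 × 87.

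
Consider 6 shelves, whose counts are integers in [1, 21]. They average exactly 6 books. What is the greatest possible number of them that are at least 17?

The total is 6 × 6 = 36.
If k of the values are ≥ 17, the total is ≥ 17k + 1(6 − k).
Setting 17k + 1(6 − k) ≤ 36 gives 16k ≤ 30, so k ≤ 1.
k = 1 is achieved by 1 value at 17 and 5 at 1, total 22; add 14 to one value (staying below 17) to reach 36.

1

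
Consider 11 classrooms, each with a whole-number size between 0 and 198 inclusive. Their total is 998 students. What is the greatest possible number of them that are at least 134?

If k of the values are ≥ 134, the total is ≥ 134k + 0(11 − k).
Setting 134k + 0(11 − k) ≤ 998 gives 134k ≤ 998, so k ≤ 7.
k = 7 is achieved by 7 values at 134 and 4 at 0, total 938; add 60 to one value (staying below 134) to reach 998.

7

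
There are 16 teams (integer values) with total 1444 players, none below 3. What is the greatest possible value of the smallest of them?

If every one of the 16 were at least 91, the total would be at least 16 × 91 = 1456 > 1444.
Equality holds with 12 values of 90 and 4 values of 91.

90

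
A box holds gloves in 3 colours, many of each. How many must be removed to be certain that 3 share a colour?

7

In the worst case you draw 2 of each of the 3 colours: 3 × 2 = 6.
One more forces 3 of some colour, so 6 + 1 = 7.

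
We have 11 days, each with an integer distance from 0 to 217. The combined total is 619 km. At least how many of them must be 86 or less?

4

If only k of them are at most 86, the other 11 − k are at least 87, so the total is at least (11 − k)·87 + k·0.
This is ≤ 619, so (11 − k)·87 + 0k ≤ 619, which gives k ≥ 4.
Exactly 4 works: 4 values at 0 and 7 at 87 total 609; raise one of the low values by 10 (still ≤ 86) to hit 619.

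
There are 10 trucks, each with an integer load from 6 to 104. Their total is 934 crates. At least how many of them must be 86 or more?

Suppose at most 10 − j of them reach 86; then j values are ≤ 85 and the rest ≤ 104.
The total is then ≤ 85·j + 104·(10 − j) = 1040 − 19j. For this to be ≥ 934 we need j ≤ 5, so at least 10 − 5 = 5 must reach 86.
Exactly 5 works: 5 values at 104 and 5 at 85 total 945; lower one of the high values by 11 (still ≥ 86) to hit 934.

5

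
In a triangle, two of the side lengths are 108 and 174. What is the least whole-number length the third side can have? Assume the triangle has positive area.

The third side must exceed |108 − 174| = 66.
The smallest integer above 66 is 67.

67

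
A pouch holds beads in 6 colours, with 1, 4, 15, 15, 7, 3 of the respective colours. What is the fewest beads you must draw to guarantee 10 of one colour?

In the worst case you take as many as possible of each colour without reaching 10: 1 + 4 + 9 + 9 + 7 + 3 = 33.
The next one must give 10 of some colour, so 33 + 1 = 34.

34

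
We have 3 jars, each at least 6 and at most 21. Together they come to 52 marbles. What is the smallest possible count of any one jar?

Minimizing one value means maximizing the remaining 2.
The other 2 contribute at most 2 × 21 = 42, leaving at least 52 − 42 = 10.
Since 10 ≥ 6, this is achievable: one at 10 and 2 at 21.

10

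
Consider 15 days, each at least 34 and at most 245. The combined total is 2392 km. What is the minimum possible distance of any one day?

To make one day as small as possible, make the other 14 as large as possible.
The other 14 can take up 14 × 245 = 3430 ≥ 2392 − 34, so one day can sit at its floor of 34.
Achievable: one at 34 and the other 14 totalling 2358, which fits since 14 × 34 ≤ 2358 ≤ 14 × 245.

34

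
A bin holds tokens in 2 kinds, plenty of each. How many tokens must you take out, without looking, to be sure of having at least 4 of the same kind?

In the worst case you draw 3 of each of the 2 kinds: 2 × 3 = 6.
One more forces 4 of some kind, so 6 + 1 = 7.

7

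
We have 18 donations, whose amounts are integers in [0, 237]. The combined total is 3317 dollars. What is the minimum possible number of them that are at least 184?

If only k of them are at least 184, the other 18 − k are at most 183, so the total is at most k·237 + (18 − k)·183.
This must reach 3317, so k·237 + (18 − k)·183 ≥ 3317, giving k ≥ 1.
Exactly 1 works: 1 value at 237 and 17 at 183 total 3348; lower one of the high values by 31 (still ≥ 184) to hit 3317.

1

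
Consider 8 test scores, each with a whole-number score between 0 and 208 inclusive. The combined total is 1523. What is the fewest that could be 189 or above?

Each value short of 189 is at most 188, costing at least 208 − 188 = 20 against the maximum total of 1664.
We can afford to lose at most 1664 − 1523 = 141, so at most ⌊141/20⌋ = 7 fall short, and at least 1 are ≥ 189.
Exactly 1 works: 1 value at 208 and 7 at 188 total 1524; lower one of the high values by 1 (still ≥ 189) to hit 1523.

1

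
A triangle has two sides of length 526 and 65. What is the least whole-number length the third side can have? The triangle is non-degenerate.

The third side must exceed |526 − 65| = 461.
The smallest integer above 461 is 462.

462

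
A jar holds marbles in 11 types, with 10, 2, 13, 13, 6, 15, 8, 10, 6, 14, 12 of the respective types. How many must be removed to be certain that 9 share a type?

In the worst case you take as many as possible of each type without reaching 9: 8 + 2 + 8 + 8 + 6 + 8 + 8 + 8 + 6 + 8 + 8 = 78.
The next one must give 9 of some type, so 78 + 1 = 79.

79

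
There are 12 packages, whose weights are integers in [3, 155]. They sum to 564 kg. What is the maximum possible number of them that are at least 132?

4

Suppose k of them are at least 132. Those contribute at least 132 each and the other 12 − k at least 3 each.
So the total is at least 132k + 3(12 − k) = 36 + 129k. This must be ≤ 564, giving k ≤ 4.
k = 4 is achieved by 4 values at 132 and 8 at 3, total 552; add 12 to one value (staying below 132) to reach 564.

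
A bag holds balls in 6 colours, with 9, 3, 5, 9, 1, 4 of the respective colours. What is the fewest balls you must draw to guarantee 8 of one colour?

In the worst case you take as many as possible of each colour without reaching 8: 7 + 3 + 5 + 7 + 1 + 4 = 27.
The next one must give 8 of some colour, so 27 + 1 = 28.

28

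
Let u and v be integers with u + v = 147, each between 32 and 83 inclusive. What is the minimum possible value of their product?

5312

For a fixed sum, uv is smallest when u and v are as far apart as possible.
The extreme feasible split is u = 64, v = 83, giving uv = 5312.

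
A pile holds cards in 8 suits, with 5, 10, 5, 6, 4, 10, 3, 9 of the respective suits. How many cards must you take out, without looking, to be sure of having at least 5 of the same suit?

32

In the worst case you take as many as possible of each suit without reaching 5: 4 + 4 + 4 + 4 + 4 + 4 + 3 + 4 = 31.
The next one must give 5 of some suit, so 31 + 1 = 32.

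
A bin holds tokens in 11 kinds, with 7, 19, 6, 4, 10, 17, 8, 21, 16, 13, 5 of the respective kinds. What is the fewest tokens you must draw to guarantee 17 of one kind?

In the worst case you take as many as possible of each kind without reaching 17: 7 + 16 + 6 + 4 + 10 + 16 + 8 + 16 + 16 + 13 + 5 = 117.
The next one must give 17 of some kind, so 117 + 1 = 118.

118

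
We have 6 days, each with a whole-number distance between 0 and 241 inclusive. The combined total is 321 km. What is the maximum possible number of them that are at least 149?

2

If k of the values are ≥ 149, the total is ≥ 149k + 0(6 − k).
Setting 149k + 0(6 − k) ≤ 321 gives 149k ≤ 321, so k ≤ 2.
k = 2 is achieved by 2 values at 149 and 4 at 0, total 298; add 23 to one value (staying below 149) to reach 321.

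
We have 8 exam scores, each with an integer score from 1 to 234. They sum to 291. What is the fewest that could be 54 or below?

If only k of them are at most 54, the other 8 − k are at least 55, so the total is at least (8 − k)·55 + k·1.
This is ≤ 291, so (8 − k)·55 + 1k ≤ 291, which gives k ≥ 3.
Exactly 3 works: 3 values at 1 and 5 at 55 total 278; raise one of the low values by 13 (still ≤ 54) to hit 291.

3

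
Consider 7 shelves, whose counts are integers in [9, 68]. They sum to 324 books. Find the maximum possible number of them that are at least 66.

Suppose k of them are at least 66. Those contribute at least 66 each and the other 7 − k at least 9 each.
So the total is at least 66k + 9(7 − k) = 63 + 57k. This must be ≤ 324, giving k ≤ 4.
k = 4 is achieved by 4 values at 66 and 3 at 9, total 291; add 33 to one value (staying below 66) to reach 324.

4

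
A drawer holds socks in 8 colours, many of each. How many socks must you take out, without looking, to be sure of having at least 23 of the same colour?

In the worst case you draw 22 of each of the 8 colours: 8 × 22 = 176.
One more forces 23 of some colour, so 176 + 1 = 177.

177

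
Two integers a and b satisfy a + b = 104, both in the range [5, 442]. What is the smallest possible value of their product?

ab = a(104 − a) is concave in a, so over [5, 99] it is minimized at an endpoint.
The extreme feasible split is a = 5, b = 99, giving ab = 495.

495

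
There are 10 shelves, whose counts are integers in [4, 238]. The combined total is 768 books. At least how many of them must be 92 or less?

If only k of them are at most 92, the other 10 − k are at least 93, so the total is at least (10 − k)·93 + k·4.
This is ≤ 768, so (10 − k)·93 + 4k ≤ 768, which gives k ≥ 2.
Exactly 2 works: 2 values at 4 and 8 at 93 total 752; raise one of the low values by 16 (still ≤ 92) to hit 768.

2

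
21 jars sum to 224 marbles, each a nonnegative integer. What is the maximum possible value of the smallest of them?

The 21 values sum to 224, so their minimum is at most ⌊224/21⌋ = 10.
Achievable: 7 of them at 10 and 14 at 11 total 224.

10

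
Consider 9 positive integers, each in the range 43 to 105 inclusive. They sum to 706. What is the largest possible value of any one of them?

To make one integer as large as possible, make the other 8 as small as possible.
The other 8 contribute at least 8 × 43 = 344, leaving at most 706 − 344 = 362.
But each integer is capped at 105, so the maximum is 105.
Achievable: one at 105 and the other 8 totalling 601, which fits since 8 × 43 ≤ 601 ≤ 8 × 105.

105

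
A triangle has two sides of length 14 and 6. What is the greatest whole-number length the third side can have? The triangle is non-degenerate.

19

The third side must be less than 14 + 6 = 20.
The largest integer below 20 is 19.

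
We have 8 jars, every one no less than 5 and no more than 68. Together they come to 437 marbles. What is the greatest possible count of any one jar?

68

Maximizing one value means minimizing the remaining 7.
The other 7 contribute at least 7 × 5 = 35, leaving at most 437 − 35 = 402.
But each jar is capped at 68, so the maximum is 68.
Achievable: one at 68 and the other 7 totalling 369, which fits since 7 × 5 ≤ 369 ≤ 7 × 68.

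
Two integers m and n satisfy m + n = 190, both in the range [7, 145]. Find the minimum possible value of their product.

6525

For a fixed sum, mn is smallest when m and n are as far apart as possible.
At the endpoint m = 45, n = 190 − 45 = 145, so mn = 45 × 145 = 6525.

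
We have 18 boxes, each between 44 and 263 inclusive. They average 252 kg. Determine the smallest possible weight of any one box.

To make one box as small as possible, make the other 17 as large as possible.
The total is 18 × 252 = 4536.
The other 17 contribute at most 17 × 263 = 4471, leaving at least 4536 − 4471 = 65.
Since 65 ≥ 44, this is achievable: one at 65 and 17 at 263.

65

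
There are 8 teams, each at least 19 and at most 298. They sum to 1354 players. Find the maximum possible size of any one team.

Maximizing one value means minimizing the remaining 7.
The other 7 contribute at least 7 × 19 = 133, leaving at most 1354 − 133 = 1221.
But each team is capped at 298, so the maximum is 298.
Achievable: one at 298 and the other 7 totalling 1056, which fits since 7 × 19 ≤ 1056 ≤ 7 × 298.

298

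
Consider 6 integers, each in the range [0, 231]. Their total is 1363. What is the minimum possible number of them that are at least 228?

1

Suppose at most 6 − j of them reach 228; then j values are ≤ 227 and the rest ≤ 231.
The total is then ≤ 227·j + 231·(6 − j) = 1386 − 4j. For this to be ≥ 1363 we need j ≤ 5, so at least 6 − 5 = 1 must reach 228.
Exactly 1 works: 1 value at 231 and 5 at 227 total 1366; lower one of the high values by 3 (still ≥ 228) to hit 1363.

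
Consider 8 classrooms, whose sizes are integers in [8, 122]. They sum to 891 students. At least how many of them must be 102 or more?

4

Suppose at most 8 − j of them reach 102; then j values are ≤ 101 and the rest ≤ 122.
The total is then ≤ 101·j + 122·(8 − j) = 976 − 21j. For this to be ≥ 891 we need j ≤ 4, so at least 8 − 4 = 4 must reach 102.
Exactly 4 works: 4 values at 122 and 4 at 101 total 892; lower one of the high values by 1 (still ≥ 102) to hit 891.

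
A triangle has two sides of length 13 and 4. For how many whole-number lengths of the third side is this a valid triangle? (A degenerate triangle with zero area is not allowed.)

7

The triangle inequality gives |13 − 4| < c < 13 + 4, i.e. 9 < c < 17.
So c can be any integer from 10 to 16: 7 values.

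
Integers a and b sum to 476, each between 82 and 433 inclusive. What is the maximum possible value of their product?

With a + b fixed, ab peaks when the two are closest together.
Taking a = 238 and b = 238 (both in [82, 433]) gives ab = 56644.

56644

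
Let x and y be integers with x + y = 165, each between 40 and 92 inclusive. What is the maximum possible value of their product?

For a fixed sum, the product xy is largest when x and y are as close as possible.
Taking x = 82 and y = 83 (both in [40, 92]) gives xy = 6806.

6806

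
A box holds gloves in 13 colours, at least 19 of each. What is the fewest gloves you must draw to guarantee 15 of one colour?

183

In the worst case you draw 14 of each of the 13 colours: 13 × 14 = 182.
One more forces 15 of some colour, so 182 + 1 = 183.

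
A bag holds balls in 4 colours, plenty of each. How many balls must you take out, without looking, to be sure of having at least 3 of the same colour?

You could draw 2 of every colour without reaching 3 of any — 8 in all.
One more forces 3 of some colour, so 8 + 1 = 9.

9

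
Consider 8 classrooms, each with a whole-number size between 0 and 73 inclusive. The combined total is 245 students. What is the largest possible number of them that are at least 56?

If k of the values are ≥ 56, the total is ≥ 56k + 0(8 − k).
Setting 56k + 0(8 − k) ≤ 245 gives 56k ≤ 245, so k ≤ 4.
k = 4 is achieved by 4 values at 56 and 4 at 0, total 224; add 21 to one value (staying below 56) to reach 245.

4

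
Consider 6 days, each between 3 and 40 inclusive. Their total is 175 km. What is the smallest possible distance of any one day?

3

Minimizing one value means maximizing the remaining 5.
The other 5 can take up 5 × 40 = 200 ≥ 175 − 3, so one day can sit at its floor of 3.
Achievable: one at 3 and the other 5 totalling 172, which fits since 5 × 3 ≤ 172 ≤ 5 × 40.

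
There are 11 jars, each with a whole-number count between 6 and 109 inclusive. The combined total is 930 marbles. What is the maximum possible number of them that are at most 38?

3

Each value at 38 or below falls at least 109 − 38 = 71 short of the ceiling 109.
The ceiling total is 11 × 109 = 1199, and we need 930, so at most ⌊(1199 − 930)/71⌋ = 3 can be that low.
k = 3 is achieved by 3 values at 38 and 8 at 109, total 986; lower one of the 109's by 56 (still > 38) to reach 930.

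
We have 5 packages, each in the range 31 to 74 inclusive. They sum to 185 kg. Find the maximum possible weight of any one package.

Maximizing one value means minimizing the remaining 4.
The other 4 contribute at least 4 × 31 = 124, leaving at most 185 − 124 = 61.
Since 61 ≤ 74, this is achievable: one at 61 and 4 at 31.

61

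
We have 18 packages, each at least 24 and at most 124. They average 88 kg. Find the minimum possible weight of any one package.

To make one package as small as possible, make the other 17 as large as possible.
The total is 18 × 88 = 1584.
The other 17 can take up 17 × 124 = 2108 ≥ 1584 − 24, so one package can sit at its floor of 24.
Achievable: one at 24 and the other 17 totalling 1560, which fits since 17 × 24 ≤ 1560 ≤ 17 × 124.

24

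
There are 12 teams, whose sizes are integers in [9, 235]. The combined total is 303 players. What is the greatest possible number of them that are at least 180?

If k of the values are ≥ 180, the total is ≥ 180k + 9(12 − k).
Setting 180k + 9(12 − k) ≤ 303 gives 171k ≤ 195, so k ≤ 1.
k = 1 is achieved by 1 value at 180 and 11 at 9, total 279; add 24 to one value (staying below 180) to reach 303.

1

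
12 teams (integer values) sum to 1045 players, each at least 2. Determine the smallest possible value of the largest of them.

Some value must be at least ⌈1045/12⌉ = 88, since 12 × 87 = 1044 < 1045.
Equality holds with 1 value of 88 and 11 values of 87.

88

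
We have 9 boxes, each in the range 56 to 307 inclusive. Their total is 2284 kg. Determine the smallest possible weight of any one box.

56

Minimizing one value means maximizing the remaining 8.
The other 8 can take up 8 × 307 = 2456 ≥ 2284 − 56, so one box can sit at its floor of 56.
Achievable: one at 56 and the other 8 totalling 2228, which fits since 8 × 56 ≤ 2228 ≤ 8 × 307.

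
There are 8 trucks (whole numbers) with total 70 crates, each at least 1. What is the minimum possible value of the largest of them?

The average is 70/8 > 8, so not all 8 can be 8 or less; the largest is ≥ 9.
Achievable: 6 of them at 9 and 2 at 8 total 70.

9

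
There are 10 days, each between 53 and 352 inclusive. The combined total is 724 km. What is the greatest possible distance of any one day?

Maximizing one value means minimizing the remaining 9.
The other 9 contribute at least 9 × 53 = 477, leaving at most 724 − 477 = 247.
Since 247 ≤ 352, this is achievable: one at 247 and 9 at 53.

247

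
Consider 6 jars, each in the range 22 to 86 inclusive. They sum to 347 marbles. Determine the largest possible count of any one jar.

Maximizing one value means minimizing the remaining 5.
The other 5 contribute at least 5 × 22 = 110, leaving at most 347 − 110 = 237.
But each jar is capped at 86, so the maximum is 86.
Achievable: one at 86 and the other 5 totalling 261, which fits since 5 × 22 ≤ 261 ≤ 5 × 86.

86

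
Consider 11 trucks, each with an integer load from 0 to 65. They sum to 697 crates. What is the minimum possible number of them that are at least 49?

Suppose at most 11 − j of them reach 49; then j values are ≤ 48 and the rest ≤ 65.
The total is then ≤ 48·j + 65·(11 − j) = 715 − 17j. For this to be ≥ 697 we need j ≤ 1, so at least 11 − 1 = 10 must reach 49.
Exactly 10 works: 10 values at 65 and 1 at 48 total 698; lower one of the high values by 1 (still ≥ 49) to hit 697.

10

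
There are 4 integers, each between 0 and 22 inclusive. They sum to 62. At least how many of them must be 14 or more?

If only k of them are at least 14, the other 4 − k are at most 13, so the total is at most k·22 + (4 − k)·13.
This must reach 62, so k·22 + (4 − k)·13 ≥ 62, giving k ≥ 2.
Exactly 2 works: 2 values at 22 and 2 at 13 total 70; lower one of the high values by 8 (still ≥ 14) to hit 62.

2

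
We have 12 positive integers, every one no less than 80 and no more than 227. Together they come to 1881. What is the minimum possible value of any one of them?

80

To make one integer as small as possible, make the other 11 as large as possible.
The other 11 can take up 11 × 227 = 2497 ≥ 1881 − 80, so one integer can sit at its floor of 80.
Achievable: one at 80 and the other 11 totalling 1801, which fits since 11 × 80 ≤ 1801 ≤ 11 × 227.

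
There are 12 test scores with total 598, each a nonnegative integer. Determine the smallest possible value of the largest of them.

50

The average is 598/12 > 49, so not all 12 can be 49 or less; the largest is ≥ 50.
Equality holds with 10 values of 50 and 2 values of 49.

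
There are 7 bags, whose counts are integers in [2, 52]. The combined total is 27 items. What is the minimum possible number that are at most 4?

3

Let j be the number exceeding 4. Then the total is ≥ 5·j + 2·(7 − j) = 14 + 3j.
So 3j ≤ 13 and j ≤ 4; hence at least 7 − 4 = 3 are ≤ 4.
Exactly 3 works: 3 values at 2 and 4 at 5 total 26; raise one of the low values by 1 (still ≤ 4) to hit 27.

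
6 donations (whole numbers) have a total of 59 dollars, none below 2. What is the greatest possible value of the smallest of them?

9

The 6 values sum to 59, so their minimum is at most ⌊59/6⌋ = 9.
Equality holds with 1 value of 9 and 5 values of 10.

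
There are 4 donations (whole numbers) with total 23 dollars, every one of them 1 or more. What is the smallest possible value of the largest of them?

6

The 4 values sum to 23, so their maximum is at least ⌈23/4⌉ = 6.
Achievable: 3 of them at 6 and 1 at 5 total 23.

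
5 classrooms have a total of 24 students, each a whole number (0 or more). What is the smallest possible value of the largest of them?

The 5 values sum to 24, so their maximum is at least ⌈24/5⌉ = 5.
Equality holds with 4 values of 5 and 1 value of 4.

5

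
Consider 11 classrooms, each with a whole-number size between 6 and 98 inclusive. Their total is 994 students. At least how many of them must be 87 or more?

4

Each value short of 87 is at most 86, costing at least 98 − 86 = 12 against the maximum total of 1078.
We can afford to lose at most 1078 − 994 = 84, so at most ⌊84/12⌋ = 7 fall short, and at least 4 are ≥ 87.
Exactly 4 works: 4 values at 98 and 7 at 86 total 994.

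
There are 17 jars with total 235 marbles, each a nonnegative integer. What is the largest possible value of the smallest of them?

If every one of the 17 were at least 14, the total would be at least 17 × 14 = 238 > 235.
Achievable: 3 of them at 13 and 14 at 14 total 235.

13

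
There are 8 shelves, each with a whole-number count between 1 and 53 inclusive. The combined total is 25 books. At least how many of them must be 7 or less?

If only k of them are at most 7, the other 8 − k are at least 8, so the total is at least (8 − k)·8 + k·1.
This is ≤ 25, so (8 − k)·8 + 1k ≤ 25, which gives k ≥ 6.
Exactly 6 works: 6 values at 1 and 2 at 8 total 22; raise one of the low values by 3 (still ≤ 7) to hit 25.

6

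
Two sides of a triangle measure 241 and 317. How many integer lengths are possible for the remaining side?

The triangle inequality gives |241 − 317| < c < 241 + 317, i.e. 76 < c < 558.
So c can be any integer from 77 to 557: 481 values.

481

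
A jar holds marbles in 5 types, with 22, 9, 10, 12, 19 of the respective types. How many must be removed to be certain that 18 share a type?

66

In the worst case you take as many as possible of each type without reaching 18: 17 + 9 + 10 + 12 + 17 = 65.
The next one must give 18 of some type, so 65 + 1 = 66.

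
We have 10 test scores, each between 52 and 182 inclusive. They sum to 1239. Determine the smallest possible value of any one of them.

52

To make one score as small as possible, make the other 9 as large as possible.
The other 9 can take up 9 × 182 = 1638 ≥ 1239 − 52, so one score can sit at its floor of 52.
Achievable: one at 52 and the other 9 totalling 1187, which fits since 9 × 52 ≤ 1187 ≤ 9 × 182.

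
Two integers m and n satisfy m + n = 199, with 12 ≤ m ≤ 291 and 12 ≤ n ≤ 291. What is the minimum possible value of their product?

2244

Since m + n is fixed, pushing one of them to its bound minimizes the product.
The extreme feasible split is m = 12, n = 187, giving mn = 2244.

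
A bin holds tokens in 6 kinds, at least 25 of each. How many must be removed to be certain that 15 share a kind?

85

You could draw 14 of every kind without reaching 15 of any — 84 in all.
One more forces 15 of some kind, so 84 + 1 = 85.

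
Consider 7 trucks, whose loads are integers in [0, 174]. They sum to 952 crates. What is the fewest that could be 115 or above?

Suppose at most 7 − j of them reach 115; then j values are ≤ 114 and the rest ≤ 174.
The total is then ≤ 114·j + 174·(7 − j) = 1218 − 60j. For this to be ≥ 952 we need j ≤ 4, so at least 7 − 4 = 3 must reach 115.
Exactly 3 works: 3 values at 174 and 4 at 114 total 978; lower one of the high values by 26 (still ≥ 115) to hit 952.

3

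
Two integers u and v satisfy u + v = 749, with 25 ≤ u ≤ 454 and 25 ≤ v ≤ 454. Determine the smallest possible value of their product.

Since u + v is fixed, pushing one of them to its bound minimizes the product.
The extreme feasible split is u = 295, v = 454, giving uv = 133930.

133930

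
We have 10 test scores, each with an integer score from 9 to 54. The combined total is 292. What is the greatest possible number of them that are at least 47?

With k values at 47 or above and the rest at least 9, the sum is at least 90 + 38k.
Since the sum is 292, we need 38k ≤ 202, i.e. k ≤ 5.
k = 5 is achieved by 5 values at 47 and 5 at 9, total 280; add 12 to one value (staying below 47) to reach 292.

5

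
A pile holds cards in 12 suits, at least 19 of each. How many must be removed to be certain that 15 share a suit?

You could draw 14 of every suit without reaching 15 of any — 168 in all.
One more forces 15 of some suit, so 168 + 1 = 169.

169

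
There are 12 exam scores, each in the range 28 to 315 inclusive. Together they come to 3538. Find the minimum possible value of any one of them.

73

To make one score as small as possible, make the other 11 as large as possible.
The other 11 contribute at most 11 × 315 = 3465, leaving at least 3538 − 3465 = 73.
Since 73 ≥ 28, this is achievable: one at 73 and 11 at 315.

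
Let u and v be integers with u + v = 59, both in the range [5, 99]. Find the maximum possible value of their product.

870

With u + v fixed, uv peaks when the two are closest together.
Taking u = 29 and v = 30 (both in [5, 99]) gives uv = 870.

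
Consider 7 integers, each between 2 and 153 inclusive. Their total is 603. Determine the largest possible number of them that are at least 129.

4

With k values at 129 or above and the rest at least 2, the sum is at least 14 + 127k.
Since the sum is 603, we need 127k ≤ 589, i.e. k ≤ 4.
k = 4 is achieved by 4 values at 129 and 3 at 2, total 522; add 81 to one value (staying below 129) to reach 603.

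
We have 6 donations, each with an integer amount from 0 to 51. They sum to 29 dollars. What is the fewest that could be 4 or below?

Each value above 4 is at least 5, contributing at least 5 − 0 = 5 above the floor 0.
The sum exceeds the floor total 0 by 29, so at most ⌊29/5⌋ = 5 exceed 4, and at least 1 are ≤ 4.
Exactly 1 works: 1 value at 0 and 5 at 5 total 25; raise one of the low values by 4 (still ≤ 4) to hit 29.

1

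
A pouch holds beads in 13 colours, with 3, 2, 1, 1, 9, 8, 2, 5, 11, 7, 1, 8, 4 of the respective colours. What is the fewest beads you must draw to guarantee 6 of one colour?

In the worst case you take as many as possible of each colour without reaching 6: 3 + 2 + 1 + 1 + 5 + 5 + 2 + 5 + 5 + 5 + 1 + 5 + 4 = 44.
The next one must give 6 of some colour, so 44 + 1 = 45.

45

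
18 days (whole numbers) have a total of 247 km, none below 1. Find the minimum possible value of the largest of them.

The 18 values sum to 247, so their maximum is at least ⌈247/18⌉ = 14.
Equality holds with 13 values of 14 and 5 values of 13.

14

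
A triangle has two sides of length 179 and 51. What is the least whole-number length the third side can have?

129

The third side must exceed |179 − 51| = 128.
The smallest integer above 128 is 129.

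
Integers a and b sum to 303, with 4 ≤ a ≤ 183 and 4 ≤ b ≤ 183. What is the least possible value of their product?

For a fixed sum, ab is smallest when a and b are as far apart as possible.
The extreme feasible split is a = 120, b = 183, giving ab = 21960.

21960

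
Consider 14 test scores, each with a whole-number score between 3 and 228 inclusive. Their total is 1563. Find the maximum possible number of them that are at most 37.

Suppose k of them are at most 37. Those contribute at most 37 each and the rest at most 228 each.
So the total is at most 37k + 228(14 − k) = 3192 − 191k. This must still be ≥ 1563, so k ≤ 8.
k = 8 is achieved by 8 values at 37 and 6 at 228, total 1664; lower one of the 228's by 101 (still > 37) to reach 1563.

8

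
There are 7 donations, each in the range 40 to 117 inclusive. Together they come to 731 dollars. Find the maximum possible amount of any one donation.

117

To make one donation as large as possible, make the other 6 as small as possible.
The other 6 contribute at least 6 × 40 = 240, leaving at most 731 − 240 = 491.
But each donation is capped at 117, so the maximum is 117.
Achievable: one at 117 and the other 6 totalling 614, which fits since 6 × 40 ≤ 614 ≤ 6 × 117.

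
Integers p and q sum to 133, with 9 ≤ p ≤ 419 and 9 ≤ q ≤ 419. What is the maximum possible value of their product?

4422

For a fixed sum, the product pq is largest when p and q are as close as possible.
Taking p = 66 and q = 67 (both in [9, 419]) gives pq = 4422.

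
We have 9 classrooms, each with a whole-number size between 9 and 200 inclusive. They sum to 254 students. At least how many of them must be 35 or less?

3

If only k of them are at most 35, the other 9 − k are at least 36, so the total is at least (9 − k)·36 + k·9.
This is ≤ 254, so (9 − k)·36 + 9k ≤ 254, which gives k ≥ 3.
Exactly 3 works: 3 values at 9 and 6 at 36 total 243; raise one of the low values by 11 (still ≤ 35) to hit 254.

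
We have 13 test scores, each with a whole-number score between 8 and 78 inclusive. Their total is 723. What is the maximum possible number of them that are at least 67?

10

Suppose k of them are at least 67. Those contribute at least 67 each and the other 13 − k at least 8 each.
So the total is at least 67k + 8(13 − k) = 104 + 59k. This must be ≤ 723, giving k ≤ 10.
k = 10 is achieved by 10 values at 67 and 3 at 8, total 694; add 29 to one value (staying below 67) to reach 723.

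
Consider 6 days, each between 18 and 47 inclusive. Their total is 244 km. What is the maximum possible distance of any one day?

47

To make one day as large as possible, make the other 5 as small as possible.
The other 5 contribute at least 5 × 18 = 90, leaving at most 244 − 90 = 154.
But each day is capped at 47, so the maximum is 47.
Achievable: one at 47 and the other 5 totalling 197, which fits since 5 × 18 ≤ 197 ≤ 5 × 47.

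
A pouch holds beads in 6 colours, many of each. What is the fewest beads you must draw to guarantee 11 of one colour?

In the worst case you draw 10 of each of the 6 colours: 6 × 10 = 60.
One more forces 11 of some colour, so 60 + 1 = 61.

61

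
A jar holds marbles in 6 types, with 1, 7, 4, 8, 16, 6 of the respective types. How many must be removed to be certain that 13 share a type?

In the worst case you take as many as possible of each type without reaching 13: 1 + 7 + 4 + 8 + 12 + 6 = 38.
The next one must give 13 of some type, so 38 + 1 = 39.

39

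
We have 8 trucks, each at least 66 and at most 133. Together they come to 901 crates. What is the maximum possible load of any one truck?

Maximizing one value means minimizing the remaining 7.
The other 7 contribute at least 7 × 66 = 462, leaving at most 901 − 462 = 439.
But each truck is capped at 133, so the maximum is 133.
Achievable: one at 133 and the other 7 totalling 768, which fits since 7 × 66 ≤ 768 ≤ 7 × 133.

133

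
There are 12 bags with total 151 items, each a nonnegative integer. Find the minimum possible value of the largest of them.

13

The average is 151/12 > 12, so not all 12 can be 12 or less; the largest is ≥ 13.
Achievable: 7 of them at 13 and 5 at 12 total 151.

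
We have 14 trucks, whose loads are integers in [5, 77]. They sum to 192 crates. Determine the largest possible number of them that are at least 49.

If k of the values are ≥ 49, the total is ≥ 49k + 5(14 − k).
Setting 49k + 5(14 − k) ≤ 192 gives 44k ≤ 122, so k ≤ 2.
k = 2 is achieved by 2 values at 49 and 12 at 5, total 158; add 34 to one value (staying below 49) to reach 192.

2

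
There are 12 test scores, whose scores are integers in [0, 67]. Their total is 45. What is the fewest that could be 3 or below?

1

Each value above 3 is at least 4, contributing at least 4 − 0 = 4 above the floor 0.
The sum exceeds the floor total 0 by 45, so at most ⌊45/4⌋ = 11 exceed 3, and at least 1 are ≤ 3.
Exactly 1 works: 1 value at 0 and 11 at 4 total 44; raise one of the low values by 1 (still ≤ 3) to hit 45.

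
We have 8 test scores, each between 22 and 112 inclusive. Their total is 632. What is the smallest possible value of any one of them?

22

Minimizing one value means maximizing the remaining 7.
The other 7 can take up 7 × 112 = 784 ≥ 632 − 22, so one score can sit at its floor of 22.
Achievable: one at 22 and the other 7 totalling 610, which fits since 7 × 22 ≤ 610 ≤ 7 × 112.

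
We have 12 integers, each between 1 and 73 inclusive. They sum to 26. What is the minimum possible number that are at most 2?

5

If only k of them are at most 2, the other 12 − k are at least 3, so the total is at least (12 − k)·3 + k·1.
This is ≤ 26, so (12 − k)·3 + 1k ≤ 26, which gives k ≥ 5.
Exactly 5 works: 5 values at 1 and 7 at 3 total 26.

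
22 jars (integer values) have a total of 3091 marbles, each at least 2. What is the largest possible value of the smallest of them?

If every one of the 22 were at least 141, the total would be at least 22 × 141 = 3102 > 3091.
Taking 11 copies of 140 and 11 copies of 141 gives exactly 3091, so 140 is attained.

140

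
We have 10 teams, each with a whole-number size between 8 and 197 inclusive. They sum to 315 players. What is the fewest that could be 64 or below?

Each value above 64 is at least 65, contributing at least 65 − 8 = 57 above the floor 8.
The sum exceeds the floor total 80 by 235, so at most ⌊235/57⌋ = 4 exceed 64, and at least 6 are ≤ 64.
Exactly 6 works: 6 values at 8 and 4 at 65 total 308; raise one of the low values by 7 (still ≤ 64) to hit 315.

6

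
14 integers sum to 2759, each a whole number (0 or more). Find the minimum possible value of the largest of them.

198

The 14 values sum to 2759, so their maximum is at least ⌈2759/14⌉ = 198.
Equality holds with 1 value of 198 and 13 values of 197.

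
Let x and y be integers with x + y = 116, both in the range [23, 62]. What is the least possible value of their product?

xy = x(116 − x) is concave in x, so over [54, 62] it is minimized at an endpoint.
At the endpoint x = 54, y = 116 − 54 = 62, so xy = 54 × 62 = 3348.

3348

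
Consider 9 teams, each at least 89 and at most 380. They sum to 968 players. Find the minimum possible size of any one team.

To make one team as small as possible, make the other 8 as large as possible.
The other 8 can take up 8 × 380 = 3040 ≥ 968 − 89, so one team can sit at its floor of 89.
Achievable: one at 89 and the other 8 totalling 879, which fits since 8 × 89 ≤ 879 ≤ 8 × 380.

89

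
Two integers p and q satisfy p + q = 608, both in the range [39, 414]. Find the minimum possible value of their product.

80316

pq = p(608 − p) is concave in p, so over [194, 414] it is minimized at an endpoint.
At the endpoint p = 194, q = 608 − 194 = 414, so pq = 194 × 414 = 80316.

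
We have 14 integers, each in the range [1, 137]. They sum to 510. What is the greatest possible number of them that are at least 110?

4

If k of the values are ≥ 110, the total is ≥ 110k + 1(14 − k).
Setting 110k + 1(14 − k) ≤ 510 gives 109k ≤ 496, so k ≤ 4.
k = 4 is achieved by 4 values at 110 and 10 at 1, total 450; add 60 to one value (staying below 110) to reach 510.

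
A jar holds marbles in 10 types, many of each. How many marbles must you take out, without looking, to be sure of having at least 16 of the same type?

151

In the worst case you draw 15 of each of the 10 types: 10 × 15 = 150.
One more forces 16 of some type, so 150 + 1 = 151.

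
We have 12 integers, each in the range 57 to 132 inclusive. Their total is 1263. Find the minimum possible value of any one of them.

To make one integer as small as possible, make the other 11 as large as possible.
The other 11 can take up 11 × 132 = 1452 ≥ 1263 − 57, so one integer can sit at its floor of 57.
Achievable: one at 57 and the other 11 totalling 1206, which fits since 11 × 57 ≤ 1206 ≤ 11 × 132.

57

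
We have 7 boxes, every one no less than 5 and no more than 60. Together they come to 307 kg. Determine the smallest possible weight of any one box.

Minimizing one value means maximizing the remaining 6.
The other 6 can take up 6 × 60 = 360 ≥ 307 − 5, so one box can sit at its floor of 5.
Achievable: one at 5 and the other 6 totalling 302, which fits since 6 × 5 ≤ 302 ≤ 6 × 60.

5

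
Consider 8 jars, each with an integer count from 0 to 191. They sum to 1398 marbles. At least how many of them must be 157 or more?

5

If only k of them are at least 157, the other 8 − k are at most 156, so the total is at most k·191 + (8 − k)·156.
This must reach 1398, so k·191 + (8 − k)·156 ≥ 1398, giving k ≥ 5.
Exactly 5 works: 5 values at 191 and 3 at 156 total 1423; lower one of the high values by 25 (still ≥ 157) to hit 1398.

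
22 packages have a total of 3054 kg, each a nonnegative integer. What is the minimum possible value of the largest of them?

139

The average is 3054/22 > 138, so not all 22 can be 138 or less; the largest is ≥ 139.
Taking 4 copies of 138 and 18 copies of 139 gives exactly 3054, so 139 is attained.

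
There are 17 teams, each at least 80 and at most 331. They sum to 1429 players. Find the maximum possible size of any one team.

To make one team as large as possible, make the other 16 as small as possible.
The other 16 contribute at least 16 × 80 = 1280, leaving at most 1429 − 1280 = 149.
Since 149 ≤ 331, this is achievable: one at 149 and 16 at 80.

149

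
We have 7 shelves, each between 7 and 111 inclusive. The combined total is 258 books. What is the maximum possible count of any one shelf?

Maximizing one value means minimizing the remaining 6.
The other 6 contribute at least 6 × 7 = 42, leaving at most 258 − 42 = 216.
But each shelf is capped at 111, so the maximum is 111.
Achievable: one at 111 and the other 6 totalling 147, which fits since 6 × 7 ≤ 147 ≤ 6 × 111.

111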